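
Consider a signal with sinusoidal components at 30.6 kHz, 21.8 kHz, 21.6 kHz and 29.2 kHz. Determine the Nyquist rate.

61.2 kHz

Highest-frequency component: 30.6 kHz.
Nyquist rate = 2 × 30.6 kHz = 61.2 kHz.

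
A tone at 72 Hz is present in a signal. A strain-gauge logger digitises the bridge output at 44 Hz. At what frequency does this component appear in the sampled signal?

72 Hz mod fs = 28 Hz.
28 Hz > fs/2 = 22 Hz, folds to fs − 28 Hz = 16 Hz.

16 Hz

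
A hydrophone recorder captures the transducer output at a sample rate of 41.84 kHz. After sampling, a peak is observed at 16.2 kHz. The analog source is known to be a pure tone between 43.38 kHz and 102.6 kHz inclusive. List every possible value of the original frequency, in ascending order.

58.04 kHz, 67.48 kHz, 99.88 kHz

Frequencies that alias to 16.2 kHz are k·fs ± 16.2 kHz for integer k ≥ 0.
k=0: 16.2 kHz.
k=1: 25.64 kHz, 58.04 kHz.
k=2: 67.48 kHz, 99.88 kHz.
k=3: 109.32 kHz, 141.72 kHz.
Within [43.38 kHz, 102.6 kHz]: 58.04 kHz, 67.48 kHz, 99.88 kHz.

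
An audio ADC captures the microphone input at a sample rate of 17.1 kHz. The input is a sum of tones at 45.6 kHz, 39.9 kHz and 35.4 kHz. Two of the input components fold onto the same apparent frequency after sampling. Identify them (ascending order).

39.9 kHz, 45.6 kHz

fs/2 = 8.55 kHz.
45.6 kHz mod fs = 11.4 kHz.
11.4 kHz > fs/2 = 8.55 kHz, folds to fs − 11.4 kHz = 5.7 kHz.
39.9 kHz mod fs = 5.7 kHz.
5.7 kHz ≤ fs/2 = 8.55 kHz, appears at 5.7 kHz.
35.4 kHz mod fs = 1.2 kHz.
1.2 kHz ≤ fs/2 = 8.55 kHz, appears at 1.2 kHz.
39.9 kHz and 45.6 kHz both map to 5.7 kHz.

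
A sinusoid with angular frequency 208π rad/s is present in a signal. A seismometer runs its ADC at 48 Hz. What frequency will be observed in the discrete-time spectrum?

ω = 208π rad/s → f = ω/(2π) = 104 Hz.
104 Hz mod fs = 8 Hz.
8 Hz ≤ fs/2 = 24 Hz, appears at 8 Hz.

8 Hz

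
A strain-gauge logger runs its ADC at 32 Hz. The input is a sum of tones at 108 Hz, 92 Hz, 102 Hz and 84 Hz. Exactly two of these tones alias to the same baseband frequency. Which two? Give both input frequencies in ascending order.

fs/2 = 16 Hz.
108 Hz mod fs = 12 Hz.
12 Hz ≤ fs/2 = 16 Hz, appears at 12 Hz.
92 Hz mod fs = 28 Hz.
28 Hz > fs/2 = 16 Hz, folds to fs − 28 Hz = 4 Hz.
102 Hz mod fs = 6 Hz.
6 Hz ≤ fs/2 = 16 Hz, appears at 6 Hz.
84 Hz mod fs = 20 Hz.
20 Hz > fs/2 = 16 Hz, folds to fs − 20 Hz = 12 Hz.
84 Hz and 108 Hz both map to 12 Hz.

84 Hz, 108 Hz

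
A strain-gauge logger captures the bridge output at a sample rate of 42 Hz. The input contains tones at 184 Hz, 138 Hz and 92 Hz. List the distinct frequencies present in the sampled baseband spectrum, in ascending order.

fs/2 = 21 Hz.
184 Hz mod fs = 16 Hz.
16 Hz ≤ fs/2 = 21 Hz, appears at 16 Hz.
138 Hz mod fs = 12 Hz.
12 Hz ≤ fs/2 = 21 Hz, appears at 12 Hz.
92 Hz mod fs = 8 Hz.
8 Hz ≤ fs/2 = 21 Hz, appears at 8 Hz.
Distinct values: {8 Hz, 12 Hz, 16 Hz}.

8 Hz, 12 Hz, 16 Hz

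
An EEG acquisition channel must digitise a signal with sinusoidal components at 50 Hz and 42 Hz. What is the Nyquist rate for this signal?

100 Hz

Highest-frequency component: 50 Hz.
Nyquist rate = 2 × 50 Hz = 100 Hz.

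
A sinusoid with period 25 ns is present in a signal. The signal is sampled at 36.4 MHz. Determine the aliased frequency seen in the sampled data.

T = 25 ns → f = 1/T = 40 MHz.
40 MHz mod fs = 3.6 MHz.
3.6 MHz ≤ fs/2 = 18.2 MHz, appears at 3.6 MHz.

3.6 MHz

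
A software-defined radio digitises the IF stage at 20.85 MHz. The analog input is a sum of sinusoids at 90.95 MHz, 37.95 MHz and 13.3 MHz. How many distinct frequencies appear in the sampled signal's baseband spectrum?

fs/2 = 10.425 MHz.
90.95 MHz mod fs = 7.55 MHz.
7.55 MHz ≤ fs/2 = 10.425 MHz, appears at 7.55 MHz.
37.95 MHz mod fs = 17.1 MHz.
17.1 MHz > fs/2 = 10.425 MHz, folds to fs − 17.1 MHz = 3.75 MHz.
13.3 MHz > fs/2 = 10.425 MHz, folds to fs − 13.3 MHz = 7.55 MHz.
Distinct values: {3.75 MHz, 7.55 MHz} → 2.

2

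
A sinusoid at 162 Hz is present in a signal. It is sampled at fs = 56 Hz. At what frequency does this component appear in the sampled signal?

162 Hz mod fs = 50 Hz.
50 Hz > fs/2 = 28 Hz, folds to fs − 50 Hz = 6 Hz.

6 Hz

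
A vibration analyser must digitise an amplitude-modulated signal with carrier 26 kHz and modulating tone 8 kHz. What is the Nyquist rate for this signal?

AM sidebands sit at fc ± fm = 18 kHz and 34 kHz.
Highest-frequency component: 34 kHz.
Nyquist rate = 2 × 34 kHz = 68 kHz.

68 kHz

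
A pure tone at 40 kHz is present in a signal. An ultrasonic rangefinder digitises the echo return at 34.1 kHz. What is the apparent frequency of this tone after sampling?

5.9 kHz

40 kHz mod fs = 5.9 kHz.
5.9 kHz ≤ fs/2 = 17.05 kHz, appears at 5.9 kHz.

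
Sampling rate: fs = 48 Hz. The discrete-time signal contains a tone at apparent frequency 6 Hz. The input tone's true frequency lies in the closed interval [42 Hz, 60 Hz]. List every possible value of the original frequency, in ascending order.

42 Hz, 54 Hz

Frequencies that alias to 6 Hz are k·fs ± 6 Hz for integer k ≥ 0.
k=0: 6 Hz.
k=1: 42 Hz, 54 Hz.
k=2: 90 Hz, 102 Hz.
Within [42 Hz, 60 Hz]: 42 Hz, 54 Hz.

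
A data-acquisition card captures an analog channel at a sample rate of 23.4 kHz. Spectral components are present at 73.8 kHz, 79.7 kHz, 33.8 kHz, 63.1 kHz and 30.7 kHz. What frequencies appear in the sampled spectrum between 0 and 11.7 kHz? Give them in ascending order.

fs/2 = 11.7 kHz.
73.8 kHz mod fs = 3.6 kHz.
3.6 kHz ≤ fs/2 = 11.7 kHz, appears at 3.6 kHz.
79.7 kHz mod fs = 9.5 kHz.
9.5 kHz ≤ fs/2 = 11.7 kHz, appears at 9.5 kHz.
33.8 kHz mod fs = 10.4 kHz.
10.4 kHz ≤ fs/2 = 11.7 kHz, appears at 10.4 kHz.
63.1 kHz mod fs = 16.3 kHz.
16.3 kHz > fs/2 = 11.7 kHz, folds to fs − 16.3 kHz = 7.1 kHz.
30.7 kHz mod fs = 7.3 kHz.
7.3 kHz ≤ fs/2 = 11.7 kHz, appears at 7.3 kHz.
Distinct values: {3.6 kHz, 7.1 kHz, 7.3 kHz, 9.5 kHz, 10.4 kHz}.

3.6 kHz, 7.1 kHz, 7.3 kHz, 9.5 kHz, 10.4 kHz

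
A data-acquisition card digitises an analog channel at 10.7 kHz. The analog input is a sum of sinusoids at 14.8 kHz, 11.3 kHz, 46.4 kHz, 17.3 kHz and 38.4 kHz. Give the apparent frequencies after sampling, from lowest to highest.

fs/2 = 5.35 kHz.
14.8 kHz mod fs = 4.1 kHz.
4.1 kHz ≤ fs/2 = 5.35 kHz, appears at 4.1 kHz.
11.3 kHz mod fs = 0.6 kHz.
0.6 kHz ≤ fs/2 = 5.35 kHz, appears at 0.6 kHz.
46.4 kHz mod fs = 3.6 kHz.
3.6 kHz ≤ fs/2 = 5.35 kHz, appears at 3.6 kHz.
17.3 kHz mod fs = 6.6 kHz.
6.6 kHz > fs/2 = 5.35 kHz, folds to fs − 6.6 kHz = 4.1 kHz.
38.4 kHz mod fs = 6.3 kHz.
6.3 kHz > fs/2 = 5.35 kHz, folds to fs − 6.3 kHz = 4.4 kHz.
Distinct values: {0.6 kHz, 3.6 kHz, 4.1 kHz, 4.4 kHz}.

0.6 kHz, 3.6 kHz, 4.1 kHz, 4.4 kHz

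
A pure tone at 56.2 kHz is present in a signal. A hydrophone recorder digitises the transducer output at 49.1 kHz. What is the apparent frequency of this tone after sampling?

7.1 kHz

56.2 kHz mod fs = 7.1 kHz.
7.1 kHz ≤ fs/2 = 24.55 kHz, appears at 7.1 kHz.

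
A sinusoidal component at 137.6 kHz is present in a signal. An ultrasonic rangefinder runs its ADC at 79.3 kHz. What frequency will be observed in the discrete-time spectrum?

21 kHz

137.6 kHz mod fs = 58.3 kHz.
58.3 kHz > fs/2 = 39.65 kHz, folds to fs − 58.3 kHz = 21 kHz.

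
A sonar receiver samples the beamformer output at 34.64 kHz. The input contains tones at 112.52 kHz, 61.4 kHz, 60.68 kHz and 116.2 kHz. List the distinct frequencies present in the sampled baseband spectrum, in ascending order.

7.88 kHz, 8.6 kHz, 12.28 kHz

fs/2 = 17.32 kHz.
112.52 kHz mod fs = 8.6 kHz.
8.6 kHz ≤ fs/2 = 17.32 kHz, appears at 8.6 kHz.
61.4 kHz mod fs = 26.76 kHz.
26.76 kHz > fs/2 = 17.32 kHz, folds to fs − 26.76 kHz = 7.88 kHz.
60.68 kHz mod fs = 26.04 kHz.
26.04 kHz > fs/2 = 17.32 kHz, folds to fs − 26.04 kHz = 8.6 kHz.
116.2 kHz mod fs = 12.28 kHz.
12.28 kHz ≤ fs/2 = 17.32 kHz, appears at 12.28 kHz.
Distinct values: {7.88 kHz, 8.6 kHz, 12.28 kHz}.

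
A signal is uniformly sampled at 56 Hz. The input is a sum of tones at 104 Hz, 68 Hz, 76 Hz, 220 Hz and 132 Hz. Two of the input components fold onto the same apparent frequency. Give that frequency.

20 Hz

fs/2 = 28 Hz.
104 Hz mod fs = 48 Hz.
48 Hz > fs/2 = 28 Hz, folds to fs − 48 Hz = 8 Hz.
68 Hz mod fs = 12 Hz.
12 Hz ≤ fs/2 = 28 Hz, appears at 12 Hz.
76 Hz mod fs = 20 Hz.
20 Hz ≤ fs/2 = 28 Hz, appears at 20 Hz.
220 Hz mod fs = 52 Hz.
52 Hz > fs/2 = 28 Hz, folds to fs − 52 Hz = 4 Hz.
132 Hz mod fs = 20 Hz.
20 Hz ≤ fs/2 = 28 Hz, appears at 20 Hz.
76 Hz and 132 Hz both map to 20 Hz.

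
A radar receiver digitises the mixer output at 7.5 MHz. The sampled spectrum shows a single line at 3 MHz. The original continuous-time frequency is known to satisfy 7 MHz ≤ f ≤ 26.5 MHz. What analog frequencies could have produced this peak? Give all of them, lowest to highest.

10.5 MHz, 12 MHz, 18 MHz, 19.5 MHz, 25.5 MHz

Frequencies that alias to 3 MHz are k·fs ± 3 MHz for integer k ≥ 0.
k=0: 3 MHz.
k=1: 4.5 MHz, 10.5 MHz.
k=2: 12 MHz, 18 MHz.
k=3: 19.5 MHz, 25.5 MHz.
k=4: 27 MHz, 33 MHz.
Within [7 MHz, 26.5 MHz]: 10.5 MHz, 12 MHz, 18 MHz, 19.5 MHz, 25.5 MHz.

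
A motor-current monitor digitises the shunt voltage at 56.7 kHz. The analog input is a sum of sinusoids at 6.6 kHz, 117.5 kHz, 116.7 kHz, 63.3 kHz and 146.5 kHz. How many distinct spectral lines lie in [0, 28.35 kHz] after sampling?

fs/2 = 28.35 kHz.
6.6 kHz ≤ fs/2 = 28.35 kHz, passes unchanged.
117.5 kHz mod fs = 4.1 kHz.
4.1 kHz ≤ fs/2 = 28.35 kHz, appears at 4.1 kHz.
116.7 kHz mod fs = 3.3 kHz.
3.3 kHz ≤ fs/2 = 28.35 kHz, appears at 3.3 kHz.
63.3 kHz mod fs = 6.6 kHz.
6.6 kHz ≤ fs/2 = 28.35 kHz, appears at 6.6 kHz.
146.5 kHz mod fs = 33.1 kHz.
33.1 kHz > fs/2 = 28.35 kHz, folds to fs − 33.1 kHz = 23.6 kHz.
Distinct values: {3.3 kHz, 4.1 kHz, 6.6 kHz, 23.6 kHz} → 4.

4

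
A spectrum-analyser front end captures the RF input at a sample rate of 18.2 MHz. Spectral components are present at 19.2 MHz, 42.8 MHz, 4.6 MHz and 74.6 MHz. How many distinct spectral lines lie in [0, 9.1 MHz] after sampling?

fs/2 = 9.1 MHz.
19.2 MHz mod fs = 1 MHz.
1 MHz ≤ fs/2 = 9.1 MHz, appears at 1 MHz.
42.8 MHz mod fs = 6.4 MHz.
6.4 MHz ≤ fs/2 = 9.1 MHz, appears at 6.4 MHz.
4.6 MHz ≤ fs/2 = 9.1 MHz, passes unchanged.
74.6 MHz mod fs = 1.8 MHz.
1.8 MHz ≤ fs/2 = 9.1 MHz, appears at 1.8 MHz.
Distinct values: {1 MHz, 1.8 MHz, 4.6 MHz, 6.4 MHz} → 4.

4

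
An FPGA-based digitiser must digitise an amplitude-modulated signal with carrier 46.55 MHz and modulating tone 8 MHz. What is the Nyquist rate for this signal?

AM sidebands sit at fc ± fm = 38.55 MHz and 54.55 MHz.
Highest-frequency component: 54.55 MHz.
Nyquist rate = 2 × 54.55 MHz = 109.1 MHz.

109.1 MHz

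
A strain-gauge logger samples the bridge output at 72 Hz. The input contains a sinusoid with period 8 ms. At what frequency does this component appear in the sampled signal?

19 Hz

T = 8 ms → f = 1/T = 125 Hz.
125 Hz mod fs = 53 Hz.
53 Hz > fs/2 = 36 Hz, folds to fs − 53 Hz = 19 Hz.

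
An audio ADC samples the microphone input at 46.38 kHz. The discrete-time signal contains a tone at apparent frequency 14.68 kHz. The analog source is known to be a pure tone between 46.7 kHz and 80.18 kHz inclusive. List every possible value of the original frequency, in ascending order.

61.06 kHz, 78.08 kHz

Frequencies that alias to 14.68 kHz are k·fs ± 14.68 kHz for integer k ≥ 0.
k=0: 14.68 kHz.
k=1: 31.7 kHz, 61.06 kHz.
k=2: 78.08 kHz, 107.44 kHz.
k=3: 124.46 kHz, 153.82 kHz.
Within [46.7 kHz, 80.18 kHz]: 61.06 kHz, 78.08 kHz.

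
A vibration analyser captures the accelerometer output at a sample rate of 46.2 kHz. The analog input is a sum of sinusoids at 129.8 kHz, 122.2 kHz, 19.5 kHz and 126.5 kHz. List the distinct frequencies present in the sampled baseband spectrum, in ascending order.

fs/2 = 23.1 kHz.
129.8 kHz mod fs = 37.4 kHz.
37.4 kHz > fs/2 = 23.1 kHz, folds to fs − 37.4 kHz = 8.8 kHz.
122.2 kHz mod fs = 29.8 kHz.
29.8 kHz > fs/2 = 23.1 kHz, folds to fs − 29.8 kHz = 16.4 kHz.
19.5 kHz ≤ fs/2 = 23.1 kHz, passes unchanged.
126.5 kHz mod fs = 34.1 kHz.
34.1 kHz > fs/2 = 23.1 kHz, folds to fs − 34.1 kHz = 12.1 kHz.
Distinct values: {8.8 kHz, 12.1 kHz, 16.4 kHz, 19.5 kHz}.

8.8 kHz, 12.1 kHz, 16.4 kHz, 19.5 kHz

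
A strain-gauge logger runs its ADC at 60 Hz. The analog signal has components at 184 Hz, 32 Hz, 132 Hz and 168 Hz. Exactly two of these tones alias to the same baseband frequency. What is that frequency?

12 Hz

fs/2 = 30 Hz.
184 Hz mod fs = 4 Hz.
4 Hz ≤ fs/2 = 30 Hz, appears at 4 Hz.
32 Hz > fs/2 = 30 Hz, folds to fs − 32 Hz = 28 Hz.
132 Hz mod fs = 12 Hz.
12 Hz ≤ fs/2 = 30 Hz, appears at 12 Hz.
168 Hz mod fs = 48 Hz.
48 Hz > fs/2 = 30 Hz, folds to fs − 48 Hz = 12 Hz.
132 Hz and 168 Hz both map to 12 Hz.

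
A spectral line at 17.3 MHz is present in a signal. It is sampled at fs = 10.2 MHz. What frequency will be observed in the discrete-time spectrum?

3.1 MHz

17.3 MHz mod fs = 7.1 MHz.
7.1 MHz > fs/2 = 5.1 MHz, folds to fs − 7.1 MHz = 3.1 MHz.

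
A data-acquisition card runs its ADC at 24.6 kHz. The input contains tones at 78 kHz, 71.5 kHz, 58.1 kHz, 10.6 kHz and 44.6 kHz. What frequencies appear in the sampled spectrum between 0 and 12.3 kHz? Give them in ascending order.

2.3 kHz, 4.2 kHz, 4.6 kHz, 8.9 kHz, 10.6 kHz

fs/2 = 12.3 kHz.
78 kHz mod fs = 4.2 kHz.
4.2 kHz ≤ fs/2 = 12.3 kHz, appears at 4.2 kHz.
71.5 kHz mod fs = 22.3 kHz.
22.3 kHz > fs/2 = 12.3 kHz, folds to fs − 22.3 kHz = 2.3 kHz.
58.1 kHz mod fs = 8.9 kHz.
8.9 kHz ≤ fs/2 = 12.3 kHz, appears at 8.9 kHz.
10.6 kHz ≤ fs/2 = 12.3 kHz, passes unchanged.
44.6 kHz mod fs = 20 kHz.
20 kHz > fs/2 = 12.3 kHz, folds to fs − 20 kHz = 4.6 kHz.
Distinct values: {2.3 kHz, 4.2 kHz, 4.6 kHz, 8.9 kHz, 10.6 kHz}.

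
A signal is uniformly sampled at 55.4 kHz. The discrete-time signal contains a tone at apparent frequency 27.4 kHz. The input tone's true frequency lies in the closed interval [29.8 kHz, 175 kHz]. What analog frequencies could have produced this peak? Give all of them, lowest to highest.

82.8 kHz, 83.4 kHz, 138.2 kHz, 138.8 kHz

Frequencies that alias to 27.4 kHz are k·fs ± 27.4 kHz for integer k ≥ 0.
k=0: 27.4 kHz.
k=1: 28 kHz, 82.8 kHz.
k=2: 83.4 kHz, 138.2 kHz.
k=3: 138.8 kHz, 193.6 kHz.
k=4: 194.2 kHz, 249 kHz.
Within [29.8 kHz, 175 kHz]: 82.8 kHz, 83.4 kHz, 138.2 kHz, 138.8 kHz.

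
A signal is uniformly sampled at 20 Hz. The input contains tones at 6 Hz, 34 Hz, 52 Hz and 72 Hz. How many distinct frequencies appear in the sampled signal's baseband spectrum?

fs/2 = 10 Hz.
6 Hz ≤ fs/2 = 10 Hz, passes unchanged.
34 Hz mod fs = 14 Hz.
14 Hz > fs/2 = 10 Hz, folds to fs − 14 Hz = 6 Hz.
52 Hz mod fs = 12 Hz.
12 Hz > fs/2 = 10 Hz, folds to fs − 12 Hz = 8 Hz.
72 Hz mod fs = 12 Hz.
12 Hz > fs/2 = 10 Hz, folds to fs − 12 Hz = 8 Hz.
Distinct values: {6 Hz, 8 Hz} → 2.

2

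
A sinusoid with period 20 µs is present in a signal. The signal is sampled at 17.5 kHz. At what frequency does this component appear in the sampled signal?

2.5 kHz

T = 20 µs → f = 1/T = 50 kHz.
50 kHz mod fs = 15 kHz.
15 kHz > fs/2 = 8.75 kHz, folds to fs − 15 kHz = 2.5 kHz.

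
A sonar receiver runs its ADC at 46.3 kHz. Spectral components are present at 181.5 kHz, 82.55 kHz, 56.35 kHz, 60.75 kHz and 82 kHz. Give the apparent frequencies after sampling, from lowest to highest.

3.7 kHz, 10.05 kHz, 10.6 kHz, 14.45 kHz

fs/2 = 23.15 kHz.
181.5 kHz mod fs = 42.6 kHz.
42.6 kHz > fs/2 = 23.15 kHz, folds to fs − 42.6 kHz = 3.7 kHz.
82.55 kHz mod fs = 36.25 kHz.
36.25 kHz > fs/2 = 23.15 kHz, folds to fs − 36.25 kHz = 10.05 kHz.
56.35 kHz mod fs = 10.05 kHz.
10.05 kHz ≤ fs/2 = 23.15 kHz, appears at 10.05 kHz.
60.75 kHz mod fs = 14.45 kHz.
14.45 kHz ≤ fs/2 = 23.15 kHz, appears at 14.45 kHz.
82 kHz mod fs = 35.7 kHz.
35.7 kHz > fs/2 = 23.15 kHz, folds to fs − 35.7 kHz = 10.6 kHz.
Distinct values: {3.7 kHz, 10.05 kHz, 10.6 kHz, 14.45 kHz}.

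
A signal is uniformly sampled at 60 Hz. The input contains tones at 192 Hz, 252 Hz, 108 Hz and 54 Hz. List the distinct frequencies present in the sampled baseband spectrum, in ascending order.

fs/2 = 30 Hz.
192 Hz mod fs = 12 Hz.
12 Hz ≤ fs/2 = 30 Hz, appears at 12 Hz.
252 Hz mod fs = 12 Hz.
12 Hz ≤ fs/2 = 30 Hz, appears at 12 Hz.
108 Hz mod fs = 48 Hz.
48 Hz > fs/2 = 30 Hz, folds to fs − 48 Hz = 12 Hz.
54 Hz > fs/2 = 30 Hz, folds to fs − 54 Hz = 6 Hz.
Distinct values: {6 Hz, 12 Hz}.

6 Hz, 12 Hz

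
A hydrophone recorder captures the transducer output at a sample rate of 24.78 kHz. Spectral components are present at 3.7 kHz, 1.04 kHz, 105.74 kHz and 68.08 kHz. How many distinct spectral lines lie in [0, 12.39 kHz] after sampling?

4

fs/2 = 12.39 kHz.
3.7 kHz ≤ fs/2 = 12.39 kHz, passes unchanged.
1.04 kHz ≤ fs/2 = 12.39 kHz, passes unchanged.
105.74 kHz mod fs = 6.62 kHz.
6.62 kHz ≤ fs/2 = 12.39 kHz, appears at 6.62 kHz.
68.08 kHz mod fs = 18.52 kHz.
18.52 kHz > fs/2 = 12.39 kHz, folds to fs − 18.52 kHz = 6.26 kHz.
Distinct values: {1.04 kHz, 3.7 kHz, 6.26 kHz, 6.62 kHz} → 4.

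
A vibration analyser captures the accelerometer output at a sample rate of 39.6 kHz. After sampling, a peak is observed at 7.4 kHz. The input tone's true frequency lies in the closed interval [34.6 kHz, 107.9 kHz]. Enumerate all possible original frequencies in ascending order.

Frequencies that alias to 7.4 kHz are k·fs ± 7.4 kHz for integer k ≥ 0.
k=0: 7.4 kHz.
k=1: 32.2 kHz, 47 kHz.
k=2: 71.8 kHz, 86.6 kHz.
k=3: 111.4 kHz, 126.2 kHz.
Within [34.6 kHz, 107.9 kHz]: 47 kHz, 71.8 kHz, 86.6 kHz.

47 kHz, 71.8 kHz, 86.6 kHz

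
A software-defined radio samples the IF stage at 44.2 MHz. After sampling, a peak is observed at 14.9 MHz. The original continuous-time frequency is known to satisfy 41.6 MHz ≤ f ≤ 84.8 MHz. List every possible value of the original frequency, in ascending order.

59.1 MHz, 73.5 MHz

Frequencies that alias to 14.9 MHz are k·fs ± 14.9 MHz for integer k ≥ 0.
k=0: 14.9 MHz.
k=1: 29.3 MHz, 59.1 MHz.
k=2: 73.5 MHz, 103.3 MHz.
k=3: 117.7 MHz, 147.5 MHz.
Within [41.6 MHz, 84.8 MHz]: 59.1 MHz, 73.5 MHz.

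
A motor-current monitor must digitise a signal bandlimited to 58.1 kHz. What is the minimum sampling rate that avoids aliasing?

116.2 kHz

Nyquist rate = 2 × 58.1 kHz = 116.2 kHz.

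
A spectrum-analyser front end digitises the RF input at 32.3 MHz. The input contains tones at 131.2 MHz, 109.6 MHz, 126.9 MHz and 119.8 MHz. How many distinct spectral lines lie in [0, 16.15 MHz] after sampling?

fs/2 = 16.15 MHz.
131.2 MHz mod fs = 2 MHz.
2 MHz ≤ fs/2 = 16.15 MHz, appears at 2 MHz.
109.6 MHz mod fs = 12.7 MHz.
12.7 MHz ≤ fs/2 = 16.15 MHz, appears at 12.7 MHz.
126.9 MHz mod fs = 30 MHz.
30 MHz > fs/2 = 16.15 MHz, folds to fs − 30 MHz = 2.3 MHz.
119.8 MHz mod fs = 22.9 MHz.
22.9 MHz > fs/2 = 16.15 MHz, folds to fs − 22.9 MHz = 9.4 MHz.
Distinct values: {2 MHz, 2.3 MHz, 9.4 MHz, 12.7 MHz} → 4.

4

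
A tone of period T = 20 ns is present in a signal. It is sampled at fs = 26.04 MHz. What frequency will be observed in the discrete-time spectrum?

2.08 MHz

T = 20 ns → f = 1/T = 50 MHz.
50 MHz mod fs = 23.96 MHz.
23.96 MHz > fs/2 = 13.02 MHz, folds to fs − 23.96 MHz = 2.08 MHz.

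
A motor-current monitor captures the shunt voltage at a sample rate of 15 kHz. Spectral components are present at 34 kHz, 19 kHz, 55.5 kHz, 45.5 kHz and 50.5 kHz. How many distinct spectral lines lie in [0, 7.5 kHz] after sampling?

4

fs/2 = 7.5 kHz.
34 kHz mod fs = 4 kHz.
4 kHz ≤ fs/2 = 7.5 kHz, appears at 4 kHz.
19 kHz mod fs = 4 kHz.
4 kHz ≤ fs/2 = 7.5 kHz, appears at 4 kHz.
55.5 kHz mod fs = 10.5 kHz.
10.5 kHz > fs/2 = 7.5 kHz, folds to fs − 10.5 kHz = 4.5 kHz.
45.5 kHz mod fs = 0.5 kHz.
0.5 kHz ≤ fs/2 = 7.5 kHz, appears at 0.5 kHz.
50.5 kHz mod fs = 5.5 kHz.
5.5 kHz ≤ fs/2 = 7.5 kHz, appears at 5.5 kHz.
Distinct values: {0.5 kHz, 4 kHz, 4.5 kHz, 5.5 kHz} → 4.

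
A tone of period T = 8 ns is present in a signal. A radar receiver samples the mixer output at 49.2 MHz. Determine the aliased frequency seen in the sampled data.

T = 8 ns → f = 1/T = 125 MHz.
125 MHz mod fs = 26.6 MHz.
26.6 MHz > fs/2 = 24.6 MHz, folds to fs − 26.6 MHz = 22.6 MHz.

22.6 MHz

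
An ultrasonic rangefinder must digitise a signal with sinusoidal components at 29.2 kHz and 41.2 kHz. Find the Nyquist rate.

82.4 kHz

Highest-frequency component: 41.2 kHz.
Nyquist rate = 2 × 41.2 kHz = 82.4 kHz.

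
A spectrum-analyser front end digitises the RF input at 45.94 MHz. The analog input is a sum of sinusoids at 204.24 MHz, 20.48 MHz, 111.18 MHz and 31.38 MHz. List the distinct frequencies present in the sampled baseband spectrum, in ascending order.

14.56 MHz, 19.3 MHz, 20.48 MHz

fs/2 = 22.97 MHz.
204.24 MHz mod fs = 20.48 MHz.
20.48 MHz ≤ fs/2 = 22.97 MHz, appears at 20.48 MHz.
20.48 MHz ≤ fs/2 = 22.97 MHz, passes unchanged.
111.18 MHz mod fs = 19.3 MHz.
19.3 MHz ≤ fs/2 = 22.97 MHz, appears at 19.3 MHz.
31.38 MHz > fs/2 = 22.97 MHz, folds to fs − 31.38 MHz = 14.56 MHz.
Distinct values: {14.56 MHz, 19.3 MHz, 20.48 MHz}.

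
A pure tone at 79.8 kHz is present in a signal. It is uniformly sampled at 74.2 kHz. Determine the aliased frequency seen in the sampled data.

5.6 kHz

79.8 kHz mod fs = 5.6 kHz.
5.6 kHz ≤ fs/2 = 37.1 kHz, appears at 5.6 kHz.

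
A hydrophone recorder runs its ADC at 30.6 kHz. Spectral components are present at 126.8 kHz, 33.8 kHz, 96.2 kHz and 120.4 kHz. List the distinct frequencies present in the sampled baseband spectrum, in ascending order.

fs/2 = 15.3 kHz.
126.8 kHz mod fs = 4.4 kHz.
4.4 kHz ≤ fs/2 = 15.3 kHz, appears at 4.4 kHz.
33.8 kHz mod fs = 3.2 kHz.
3.2 kHz ≤ fs/2 = 15.3 kHz, appears at 3.2 kHz.
96.2 kHz mod fs = 4.4 kHz.
4.4 kHz ≤ fs/2 = 15.3 kHz, appears at 4.4 kHz.
120.4 kHz mod fs = 28.6 kHz.
28.6 kHz > fs/2 = 15.3 kHz, folds to fs − 28.6 kHz = 2 kHz.
Distinct values: {2 kHz, 3.2 kHz, 4.4 kHz}.

2 kHz, 3.2 kHz, 4.4 kHz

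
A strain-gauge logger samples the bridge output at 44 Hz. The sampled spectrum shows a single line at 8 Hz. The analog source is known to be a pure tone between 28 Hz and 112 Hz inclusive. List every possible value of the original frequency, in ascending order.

Frequencies that alias to 8 Hz are k·fs ± 8 Hz for integer k ≥ 0.
k=0: 8 Hz.
k=1: 36 Hz, 52 Hz.
k=2: 80 Hz, 96 Hz.
k=3: 124 Hz, 140 Hz.
Within [28 Hz, 112 Hz]: 36 Hz, 52 Hz, 80 Hz, 96 Hz.

36 Hz, 52 Hz, 80 Hz, 96 Hz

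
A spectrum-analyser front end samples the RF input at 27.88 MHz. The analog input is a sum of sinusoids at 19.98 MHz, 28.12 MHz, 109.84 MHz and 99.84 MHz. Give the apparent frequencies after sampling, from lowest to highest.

0.24 MHz, 1.68 MHz, 7.9 MHz, 11.68 MHz

fs/2 = 13.94 MHz.
19.98 MHz > fs/2 = 13.94 MHz, folds to fs − 19.98 MHz = 7.9 MHz.
28.12 MHz mod fs = 0.24 MHz.
0.24 MHz ≤ fs/2 = 13.94 MHz, appears at 0.24 MHz.
109.84 MHz mod fs = 26.2 MHz.
26.2 MHz > fs/2 = 13.94 MHz, folds to fs − 26.2 MHz = 1.68 MHz.
99.84 MHz mod fs = 16.2 MHz.
16.2 MHz > fs/2 = 13.94 MHz, folds to fs − 16.2 MHz = 11.68 MHz.
Distinct values: {0.24 MHz, 1.68 MHz, 7.9 MHz, 11.68 MHz}.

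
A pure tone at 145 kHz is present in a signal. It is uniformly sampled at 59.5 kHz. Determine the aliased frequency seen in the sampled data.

26 kHz

145 kHz mod fs = 26 kHz.
26 kHz ≤ fs/2 = 29.75 kHz, appears at 26 kHz.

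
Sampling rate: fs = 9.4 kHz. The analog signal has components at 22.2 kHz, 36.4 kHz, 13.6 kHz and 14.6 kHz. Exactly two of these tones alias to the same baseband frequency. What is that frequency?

fs/2 = 4.7 kHz.
22.2 kHz mod fs = 3.4 kHz.
3.4 kHz ≤ fs/2 = 4.7 kHz, appears at 3.4 kHz.
36.4 kHz mod fs = 8.2 kHz.
8.2 kHz > fs/2 = 4.7 kHz, folds to fs − 8.2 kHz = 1.2 kHz.
13.6 kHz mod fs = 4.2 kHz.
4.2 kHz ≤ fs/2 = 4.7 kHz, appears at 4.2 kHz.
14.6 kHz mod fs = 5.2 kHz.
5.2 kHz > fs/2 = 4.7 kHz, folds to fs − 5.2 kHz = 4.2 kHz.
13.6 kHz and 14.6 kHz both map to 4.2 kHz.

4.2 kHz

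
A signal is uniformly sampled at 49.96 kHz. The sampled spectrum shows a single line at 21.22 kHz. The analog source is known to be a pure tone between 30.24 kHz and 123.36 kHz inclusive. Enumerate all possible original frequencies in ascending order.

Frequencies that alias to 21.22 kHz are k·fs ± 21.22 kHz for integer k ≥ 0.
k=0: 21.22 kHz.
k=1: 28.74 kHz, 71.18 kHz.
k=2: 78.7 kHz, 121.14 kHz.
k=3: 128.66 kHz, 171.1 kHz.
Within [30.24 kHz, 123.36 kHz]: 71.18 kHz, 78.7 kHz, 121.14 kHz.

71.18 kHz, 78.7 kHz, 121.14 kHz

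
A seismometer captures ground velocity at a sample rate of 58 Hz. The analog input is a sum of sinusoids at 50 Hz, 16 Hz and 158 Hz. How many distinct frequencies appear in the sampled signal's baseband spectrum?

fs/2 = 29 Hz.
50 Hz > fs/2 = 29 Hz, folds to fs − 50 Hz = 8 Hz.
16 Hz ≤ fs/2 = 29 Hz, passes unchanged.
158 Hz mod fs = 42 Hz.
42 Hz > fs/2 = 29 Hz, folds to fs − 42 Hz = 16 Hz.
Distinct values: {8 Hz, 16 Hz} → 2.

2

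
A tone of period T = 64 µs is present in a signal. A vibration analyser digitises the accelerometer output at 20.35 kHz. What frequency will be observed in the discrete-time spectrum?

4.725 kHz

T = 64 µs → f = 1/T = 15.625 kHz.
15.625 kHz > fs/2 = 10.175 kHz, folds to fs − 15.625 kHz = 4.725 kHz.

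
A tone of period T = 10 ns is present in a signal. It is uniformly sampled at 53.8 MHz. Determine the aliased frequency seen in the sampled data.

7.6 MHz

T = 10 ns → f = 1/T = 100 MHz.
100 MHz mod fs = 46.2 MHz.
46.2 MHz > fs/2 = 26.9 MHz, folds to fs − 46.2 MHz = 7.6 MHz.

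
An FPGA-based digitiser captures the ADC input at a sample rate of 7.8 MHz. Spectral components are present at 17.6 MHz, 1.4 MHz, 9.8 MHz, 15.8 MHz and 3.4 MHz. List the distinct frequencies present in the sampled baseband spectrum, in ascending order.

fs/2 = 3.9 MHz.
17.6 MHz mod fs = 2 MHz.
2 MHz ≤ fs/2 = 3.9 MHz, appears at 2 MHz.
1.4 MHz ≤ fs/2 = 3.9 MHz, passes unchanged.
9.8 MHz mod fs = 2 MHz.
2 MHz ≤ fs/2 = 3.9 MHz, appears at 2 MHz.
15.8 MHz mod fs = 0.2 MHz.
0.2 MHz ≤ fs/2 = 3.9 MHz, appears at 0.2 MHz.
3.4 MHz ≤ fs/2 = 3.9 MHz, passes unchanged.
Distinct values: {0.2 MHz, 1.4 MHz, 2 MHz, 3.4 MHz}.

0.2 MHz, 1.4 MHz, 2 MHz, 3.4 MHz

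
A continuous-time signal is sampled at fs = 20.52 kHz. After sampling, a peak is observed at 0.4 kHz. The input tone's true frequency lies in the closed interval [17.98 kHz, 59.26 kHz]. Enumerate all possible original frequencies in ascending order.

20.12 kHz, 20.92 kHz, 40.64 kHz, 41.44 kHz

Frequencies that alias to 0.4 kHz are k·fs ± 0.4 kHz for integer k ≥ 0.
k=0: 0.4 kHz.
k=1: 20.12 kHz, 20.92 kHz.
k=2: 40.64 kHz, 41.44 kHz.
k=3: 61.16 kHz, 61.96 kHz.
Within [17.98 kHz, 59.26 kHz]: 20.12 kHz, 20.92 kHz, 40.64 kHz, 41.44 kHz.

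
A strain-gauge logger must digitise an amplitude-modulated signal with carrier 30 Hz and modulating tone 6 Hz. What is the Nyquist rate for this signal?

AM sidebands sit at fc ± fm = 24 Hz and 36 Hz.
Highest-frequency component: 36 Hz.
Nyquist rate = 2 × 36 Hz = 72 Hz.

72 Hz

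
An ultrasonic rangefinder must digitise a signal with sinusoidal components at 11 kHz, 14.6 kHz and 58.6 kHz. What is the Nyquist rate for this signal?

117.2 kHz

Highest-frequency component: 58.6 kHz.
Nyquist rate = 2 × 58.6 kHz = 117.2 kHz.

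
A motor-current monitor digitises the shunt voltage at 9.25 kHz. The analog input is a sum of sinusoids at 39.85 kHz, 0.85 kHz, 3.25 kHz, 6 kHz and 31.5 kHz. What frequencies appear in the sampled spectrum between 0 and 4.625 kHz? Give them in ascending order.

fs/2 = 4.625 kHz.
39.85 kHz mod fs = 2.85 kHz.
2.85 kHz ≤ fs/2 = 4.625 kHz, appears at 2.85 kHz.
0.85 kHz ≤ fs/2 = 4.625 kHz, passes unchanged.
3.25 kHz ≤ fs/2 = 4.625 kHz, passes unchanged.
6 kHz > fs/2 = 4.625 kHz, folds to fs − 6 kHz = 3.25 kHz.
31.5 kHz mod fs = 3.75 kHz.
3.75 kHz ≤ fs/2 = 4.625 kHz, appears at 3.75 kHz.
Distinct values: {0.85 kHz, 2.85 kHz, 3.25 kHz, 3.75 kHz}.

0.85 kHz, 2.85 kHz, 3.25 kHz, 3.75 kHz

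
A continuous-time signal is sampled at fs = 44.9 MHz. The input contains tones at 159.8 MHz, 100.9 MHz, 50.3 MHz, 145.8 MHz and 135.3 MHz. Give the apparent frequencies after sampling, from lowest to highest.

fs/2 = 22.45 MHz.
159.8 MHz mod fs = 25.1 MHz.
25.1 MHz > fs/2 = 22.45 MHz, folds to fs − 25.1 MHz = 19.8 MHz.
100.9 MHz mod fs = 11.1 MHz.
11.1 MHz ≤ fs/2 = 22.45 MHz, appears at 11.1 MHz.
50.3 MHz mod fs = 5.4 MHz.
5.4 MHz ≤ fs/2 = 22.45 MHz, appears at 5.4 MHz.
145.8 MHz mod fs = 11.1 MHz.
11.1 MHz ≤ fs/2 = 22.45 MHz, appears at 11.1 MHz.
135.3 MHz mod fs = 0.6 MHz.
0.6 MHz ≤ fs/2 = 22.45 MHz, appears at 0.6 MHz.
Distinct values: {0.6 MHz, 5.4 MHz, 11.1 MHz, 19.8 MHz}.

0.6 MHz, 5.4 MHz, 11.1 MHz, 19.8 MHz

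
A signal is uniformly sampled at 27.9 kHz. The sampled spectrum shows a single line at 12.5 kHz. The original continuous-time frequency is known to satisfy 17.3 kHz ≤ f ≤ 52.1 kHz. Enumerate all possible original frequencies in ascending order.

Frequencies that alias to 12.5 kHz are k·fs ± 12.5 kHz for integer k ≥ 0.
k=0: 12.5 kHz.
k=1: 15.4 kHz, 40.4 kHz.
k=2: 43.3 kHz, 68.3 kHz.
k=3: 71.2 kHz, 96.2 kHz.
Within [17.3 kHz, 52.1 kHz]: 40.4 kHz, 43.3 kHz.

40.4 kHz, 43.3 kHz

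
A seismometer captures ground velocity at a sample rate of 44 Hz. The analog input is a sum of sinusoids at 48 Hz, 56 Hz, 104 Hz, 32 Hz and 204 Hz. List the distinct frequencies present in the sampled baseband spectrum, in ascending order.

fs/2 = 22 Hz.
48 Hz mod fs = 4 Hz.
4 Hz ≤ fs/2 = 22 Hz, appears at 4 Hz.
56 Hz mod fs = 12 Hz.
12 Hz ≤ fs/2 = 22 Hz, appears at 12 Hz.
104 Hz mod fs = 16 Hz.
16 Hz ≤ fs/2 = 22 Hz, appears at 16 Hz.
32 Hz > fs/2 = 22 Hz, folds to fs − 32 Hz = 12 Hz.
204 Hz mod fs = 28 Hz.
28 Hz > fs/2 = 22 Hz, folds to fs − 28 Hz = 16 Hz.
Distinct values: {4 Hz, 12 Hz, 16 Hz}.

4 Hz, 12 Hz, 16 Hz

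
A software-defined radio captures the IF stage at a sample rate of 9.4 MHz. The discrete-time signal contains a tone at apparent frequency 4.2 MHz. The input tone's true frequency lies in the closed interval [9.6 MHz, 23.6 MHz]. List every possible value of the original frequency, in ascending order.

13.6 MHz, 14.6 MHz, 23 MHz

Frequencies that alias to 4.2 MHz are k·fs ± 4.2 MHz for integer k ≥ 0.
k=0: 4.2 MHz.
k=1: 5.2 MHz, 13.6 MHz.
k=2: 14.6 MHz, 23 MHz.
k=3: 24 MHz, 32.4 MHz.
Within [9.6 MHz, 23.6 MHz]: 13.6 MHz, 14.6 MHz, 23 MHz.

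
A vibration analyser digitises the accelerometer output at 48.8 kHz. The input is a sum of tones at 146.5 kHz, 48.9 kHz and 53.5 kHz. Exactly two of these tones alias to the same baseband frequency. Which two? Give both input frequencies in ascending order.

fs/2 = 24.4 kHz.
146.5 kHz mod fs = 0.1 kHz.
0.1 kHz ≤ fs/2 = 24.4 kHz, appears at 0.1 kHz.
48.9 kHz mod fs = 0.1 kHz.
0.1 kHz ≤ fs/2 = 24.4 kHz, appears at 0.1 kHz.
53.5 kHz mod fs = 4.7 kHz.
4.7 kHz ≤ fs/2 = 24.4 kHz, appears at 4.7 kHz.
48.9 kHz and 146.5 kHz both map to 0.1 kHz.

48.9 kHz, 146.5 kHz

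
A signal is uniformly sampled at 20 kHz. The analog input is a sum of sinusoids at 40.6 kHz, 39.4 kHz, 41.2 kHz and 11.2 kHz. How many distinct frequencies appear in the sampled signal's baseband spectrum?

fs/2 = 10 kHz.
40.6 kHz mod fs = 0.6 kHz.
0.6 kHz ≤ fs/2 = 10 kHz, appears at 0.6 kHz.
39.4 kHz mod fs = 19.4 kHz.
19.4 kHz > fs/2 = 10 kHz, folds to fs − 19.4 kHz = 0.6 kHz.
41.2 kHz mod fs = 1.2 kHz.
1.2 kHz ≤ fs/2 = 10 kHz, appears at 1.2 kHz.
11.2 kHz > fs/2 = 10 kHz, folds to fs − 11.2 kHz = 8.8 kHz.
Distinct values: {0.6 kHz, 1.2 kHz, 8.8 kHz} → 3.

3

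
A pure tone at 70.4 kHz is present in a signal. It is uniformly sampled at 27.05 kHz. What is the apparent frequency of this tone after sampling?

70.4 kHz mod fs = 16.3 kHz.
16.3 kHz > fs/2 = 13.525 kHz, folds to fs − 16.3 kHz = 10.75 kHz.

10.75 kHz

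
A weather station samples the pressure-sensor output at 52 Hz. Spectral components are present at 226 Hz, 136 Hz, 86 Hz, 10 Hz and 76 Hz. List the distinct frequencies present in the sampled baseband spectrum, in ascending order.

fs/2 = 26 Hz.
226 Hz mod fs = 18 Hz.
18 Hz ≤ fs/2 = 26 Hz, appears at 18 Hz.
136 Hz mod fs = 32 Hz.
32 Hz > fs/2 = 26 Hz, folds to fs − 32 Hz = 20 Hz.
86 Hz mod fs = 34 Hz.
34 Hz > fs/2 = 26 Hz, folds to fs − 34 Hz = 18 Hz.
10 Hz ≤ fs/2 = 26 Hz, passes unchanged.
76 Hz mod fs = 24 Hz.
24 Hz ≤ fs/2 = 26 Hz, appears at 24 Hz.
Distinct values: {10 Hz, 18 Hz, 20 Hz, 24 Hz}.

10 Hz, 18 Hz, 20 Hz, 24 Hz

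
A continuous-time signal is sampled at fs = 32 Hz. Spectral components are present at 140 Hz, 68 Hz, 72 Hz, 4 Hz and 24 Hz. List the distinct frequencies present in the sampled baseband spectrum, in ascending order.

4 Hz, 8 Hz, 12 Hz

fs/2 = 16 Hz.
140 Hz mod fs = 12 Hz.
12 Hz ≤ fs/2 = 16 Hz, appears at 12 Hz.
68 Hz mod fs = 4 Hz.
4 Hz ≤ fs/2 = 16 Hz, appears at 4 Hz.
72 Hz mod fs = 8 Hz.
8 Hz ≤ fs/2 = 16 Hz, appears at 8 Hz.
4 Hz ≤ fs/2 = 16 Hz, passes unchanged.
24 Hz > fs/2 = 16 Hz, folds to fs − 24 Hz = 8 Hz.
Distinct values: {4 Hz, 8 Hz, 12 Hz}.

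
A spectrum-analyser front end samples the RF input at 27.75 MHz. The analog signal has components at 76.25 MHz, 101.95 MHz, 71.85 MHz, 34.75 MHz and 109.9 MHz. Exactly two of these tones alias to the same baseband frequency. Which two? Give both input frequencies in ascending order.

34.75 MHz, 76.25 MHz

fs/2 = 13.875 MHz.
76.25 MHz mod fs = 20.75 MHz.
20.75 MHz > fs/2 = 13.875 MHz, folds to fs − 20.75 MHz = 7 MHz.
101.95 MHz mod fs = 18.7 MHz.
18.7 MHz > fs/2 = 13.875 MHz, folds to fs − 18.7 MHz = 9.05 MHz.
71.85 MHz mod fs = 16.35 MHz.
16.35 MHz > fs/2 = 13.875 MHz, folds to fs − 16.35 MHz = 11.4 MHz.
34.75 MHz mod fs = 7 MHz.
7 MHz ≤ fs/2 = 13.875 MHz, appears at 7 MHz.
109.9 MHz mod fs = 26.65 MHz.
26.65 MHz > fs/2 = 13.875 MHz, folds to fs − 26.65 MHz = 1.1 MHz.
34.75 MHz and 76.25 MHz both map to 7 MHz.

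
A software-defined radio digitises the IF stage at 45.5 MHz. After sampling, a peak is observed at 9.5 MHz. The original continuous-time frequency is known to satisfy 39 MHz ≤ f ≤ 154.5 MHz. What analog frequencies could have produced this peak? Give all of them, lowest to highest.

Frequencies that alias to 9.5 MHz are k·fs ± 9.5 MHz for integer k ≥ 0.
k=0: 9.5 MHz.
k=1: 36 MHz, 55 MHz.
k=2: 81.5 MHz, 100.5 MHz.
k=3: 127 MHz, 146 MHz.
k=4: 172.5 MHz, 191.5 MHz.
Within [39 MHz, 154.5 MHz]: 55 MHz, 81.5 MHz, 100.5 MHz, 127 MHz, 146 MHz.

55 MHz, 81.5 MHz, 100.5 MHz, 127 MHz, 146 MHz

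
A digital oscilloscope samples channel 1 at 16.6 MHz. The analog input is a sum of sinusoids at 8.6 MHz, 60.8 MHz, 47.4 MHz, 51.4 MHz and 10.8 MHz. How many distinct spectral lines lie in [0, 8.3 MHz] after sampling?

fs/2 = 8.3 MHz.
8.6 MHz > fs/2 = 8.3 MHz, folds to fs − 8.6 MHz = 8 MHz.
60.8 MHz mod fs = 11 MHz.
11 MHz > fs/2 = 8.3 MHz, folds to fs − 11 MHz = 5.6 MHz.
47.4 MHz mod fs = 14.2 MHz.
14.2 MHz > fs/2 = 8.3 MHz, folds to fs − 14.2 MHz = 2.4 MHz.
51.4 MHz mod fs = 1.6 MHz.
1.6 MHz ≤ fs/2 = 8.3 MHz, appears at 1.6 MHz.
10.8 MHz > fs/2 = 8.3 MHz, folds to fs − 10.8 MHz = 5.8 MHz.
Distinct values: {1.6 MHz, 2.4 MHz, 5.6 MHz, 5.8 MHz, 8 MHz} → 5.

5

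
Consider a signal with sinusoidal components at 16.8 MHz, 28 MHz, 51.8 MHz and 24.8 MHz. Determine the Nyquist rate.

Highest-frequency component: 51.8 MHz.
Nyquist rate = 2 × 51.8 MHz = 103.6 MHz.

103.6 MHz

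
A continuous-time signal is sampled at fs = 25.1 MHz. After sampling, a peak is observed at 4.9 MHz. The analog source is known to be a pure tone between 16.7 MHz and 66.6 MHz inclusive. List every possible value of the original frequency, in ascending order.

20.2 MHz, 30 MHz, 45.3 MHz, 55.1 MHz

Frequencies that alias to 4.9 MHz are k·fs ± 4.9 MHz for integer k ≥ 0.
k=0: 4.9 MHz.
k=1: 20.2 MHz, 30 MHz.
k=2: 45.3 MHz, 55.1 MHz.
k=3: 70.4 MHz, 80.2 MHz.
Within [16.7 MHz, 66.6 MHz]: 20.2 MHz, 30 MHz, 45.3 MHz, 55.1 MHz.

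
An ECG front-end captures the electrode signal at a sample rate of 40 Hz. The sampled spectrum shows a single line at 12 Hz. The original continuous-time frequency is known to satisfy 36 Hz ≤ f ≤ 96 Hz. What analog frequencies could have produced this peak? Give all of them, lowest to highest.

Frequencies that alias to 12 Hz are k·fs ± 12 Hz for integer k ≥ 0.
k=0: 12 Hz.
k=1: 28 Hz, 52 Hz.
k=2: 68 Hz, 92 Hz.
k=3: 108 Hz, 132 Hz.
Within [36 Hz, 96 Hz]: 52 Hz, 68 Hz, 92 Hz.

52 Hz, 68 Hz, 92 Hz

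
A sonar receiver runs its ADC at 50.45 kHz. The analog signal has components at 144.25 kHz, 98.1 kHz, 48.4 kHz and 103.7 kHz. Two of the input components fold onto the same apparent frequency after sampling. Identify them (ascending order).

98.1 kHz, 103.7 kHz

fs/2 = 25.225 kHz.
144.25 kHz mod fs = 43.35 kHz.
43.35 kHz > fs/2 = 25.225 kHz, folds to fs − 43.35 kHz = 7.1 kHz.
98.1 kHz mod fs = 47.65 kHz.
47.65 kHz > fs/2 = 25.225 kHz, folds to fs − 47.65 kHz = 2.8 kHz.
48.4 kHz > fs/2 = 25.225 kHz, folds to fs − 48.4 kHz = 2.05 kHz.
103.7 kHz mod fs = 2.8 kHz.
2.8 kHz ≤ fs/2 = 25.225 kHz, appears at 2.8 kHz.
98.1 kHz and 103.7 kHz both map to 2.8 kHz.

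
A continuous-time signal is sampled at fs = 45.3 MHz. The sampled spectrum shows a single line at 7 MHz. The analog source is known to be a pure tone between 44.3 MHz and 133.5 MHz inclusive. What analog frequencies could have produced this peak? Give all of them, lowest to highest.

Frequencies that alias to 7 MHz are k·fs ± 7 MHz for integer k ≥ 0.
k=0: 7 MHz.
k=1: 38.3 MHz, 52.3 MHz.
k=2: 83.6 MHz, 97.6 MHz.
k=3: 128.9 MHz, 142.9 MHz.
k=4: 174.2 MHz, 188.2 MHz.
Within [44.3 MHz, 133.5 MHz]: 52.3 MHz, 83.6 MHz, 97.6 MHz, 128.9 MHz.

52.3 MHz, 83.6 MHz, 97.6 MHz, 128.9 MHz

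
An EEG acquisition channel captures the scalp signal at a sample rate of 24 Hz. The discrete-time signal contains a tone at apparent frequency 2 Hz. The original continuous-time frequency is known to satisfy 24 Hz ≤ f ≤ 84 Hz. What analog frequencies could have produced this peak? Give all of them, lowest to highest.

26 Hz, 46 Hz, 50 Hz, 70 Hz, 74 Hz

Frequencies that alias to 2 Hz are k·fs ± 2 Hz for integer k ≥ 0.
k=0: 2 Hz.
k=1: 22 Hz, 26 Hz.
k=2: 46 Hz, 50 Hz.
k=3: 70 Hz, 74 Hz.
k=4: 94 Hz, 98 Hz.
Within [24 Hz, 84 Hz]: 26 Hz, 46 Hz, 50 Hz, 70 Hz, 74 Hz.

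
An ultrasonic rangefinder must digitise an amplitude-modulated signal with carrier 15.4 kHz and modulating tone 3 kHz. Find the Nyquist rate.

AM sidebands sit at fc ± fm = 12.4 kHz and 18.4 kHz.
Highest-frequency component: 18.4 kHz.
Nyquist rate = 2 × 18.4 kHz = 36.8 kHz.

36.8 kHz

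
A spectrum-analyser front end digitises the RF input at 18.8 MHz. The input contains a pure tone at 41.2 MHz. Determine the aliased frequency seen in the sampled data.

3.6 MHz

41.2 MHz mod fs = 3.6 MHz.
3.6 MHz ≤ fs/2 = 9.4 MHz, appears at 3.6 MHz.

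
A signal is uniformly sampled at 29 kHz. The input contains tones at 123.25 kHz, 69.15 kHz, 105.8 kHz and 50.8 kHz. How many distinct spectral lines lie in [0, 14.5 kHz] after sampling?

4

fs/2 = 14.5 kHz.
123.25 kHz mod fs = 7.25 kHz.
7.25 kHz ≤ fs/2 = 14.5 kHz, appears at 7.25 kHz.
69.15 kHz mod fs = 11.15 kHz.
11.15 kHz ≤ fs/2 = 14.5 kHz, appears at 11.15 kHz.
105.8 kHz mod fs = 18.8 kHz.
18.8 kHz > fs/2 = 14.5 kHz, folds to fs − 18.8 kHz = 10.2 kHz.
50.8 kHz mod fs = 21.8 kHz.
21.8 kHz > fs/2 = 14.5 kHz, folds to fs − 21.8 kHz = 7.2 kHz.
Distinct values: {7.2 kHz, 7.25 kHz, 10.2 kHz, 11.15 kHz} → 4.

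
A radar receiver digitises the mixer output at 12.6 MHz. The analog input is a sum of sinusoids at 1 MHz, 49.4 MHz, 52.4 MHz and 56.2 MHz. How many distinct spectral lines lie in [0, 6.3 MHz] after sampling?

fs/2 = 6.3 MHz.
1 MHz ≤ fs/2 = 6.3 MHz, passes unchanged.
49.4 MHz mod fs = 11.6 MHz.
11.6 MHz > fs/2 = 6.3 MHz, folds to fs − 11.6 MHz = 1 MHz.
52.4 MHz mod fs = 2 MHz.
2 MHz ≤ fs/2 = 6.3 MHz, appears at 2 MHz.
56.2 MHz mod fs = 5.8 MHz.
5.8 MHz ≤ fs/2 = 6.3 MHz, appears at 5.8 MHz.
Distinct values: {1 MHz, 2 MHz, 5.8 MHz} → 3.

3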